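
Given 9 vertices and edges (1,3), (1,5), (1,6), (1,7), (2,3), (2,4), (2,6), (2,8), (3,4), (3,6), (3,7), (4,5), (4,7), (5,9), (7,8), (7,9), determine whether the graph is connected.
Yes (BFS from 1 visits [1, 3, 5, 6, 7, 2, 4, 9, 8] — all 9 vertices reached)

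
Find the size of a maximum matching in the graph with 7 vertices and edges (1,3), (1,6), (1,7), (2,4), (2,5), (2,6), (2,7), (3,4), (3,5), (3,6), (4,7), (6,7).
3 (matching: (1,7), (2,5), (3,6); upper bound floor(n/2) = floor(7/2) = 3)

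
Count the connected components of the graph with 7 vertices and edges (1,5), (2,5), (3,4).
4 (components: {1, 2, 5}, {3, 4}, {6}, {7})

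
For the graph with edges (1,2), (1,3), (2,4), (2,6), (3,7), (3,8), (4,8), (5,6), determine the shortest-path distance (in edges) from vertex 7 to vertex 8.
2 (path: 7 -> 3 -> 8, 2 edges)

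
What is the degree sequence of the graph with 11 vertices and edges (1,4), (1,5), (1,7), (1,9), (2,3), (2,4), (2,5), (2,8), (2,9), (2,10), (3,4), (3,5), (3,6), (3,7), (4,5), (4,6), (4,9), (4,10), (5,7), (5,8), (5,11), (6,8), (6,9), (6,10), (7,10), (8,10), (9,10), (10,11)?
[7, 7, 7, 6, 5, 5, 5, 4, 4, 4, 2] (degrees: deg(1)=4, deg(2)=6, deg(3)=5, deg(4)=7, deg(5)=7, deg(6)=5, deg(7)=4, deg(8)=4, deg(9)=5, deg(10)=7, deg(11)=2)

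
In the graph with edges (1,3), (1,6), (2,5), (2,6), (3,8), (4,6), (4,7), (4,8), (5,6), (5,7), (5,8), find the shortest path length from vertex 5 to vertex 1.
2 (path: 5 -> 6 -> 1, 2 edges)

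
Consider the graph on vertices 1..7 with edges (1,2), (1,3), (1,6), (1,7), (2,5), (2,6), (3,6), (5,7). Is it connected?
No, it has 2 components: {1, 2, 3, 5, 6, 7}, {4}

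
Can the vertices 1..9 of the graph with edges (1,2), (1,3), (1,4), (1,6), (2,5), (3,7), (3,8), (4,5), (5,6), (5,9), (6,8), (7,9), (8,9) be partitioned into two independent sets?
Yes. Partition: {1, 5, 7, 8}, {2, 3, 4, 6, 9}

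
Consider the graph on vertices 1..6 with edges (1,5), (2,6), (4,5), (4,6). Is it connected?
No, it has 2 components: {1, 2, 4, 5, 6}, {3}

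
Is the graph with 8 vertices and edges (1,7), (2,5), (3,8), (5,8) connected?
No, it has 4 components: {1, 7}, {2, 3, 5, 8}, {4}, {6}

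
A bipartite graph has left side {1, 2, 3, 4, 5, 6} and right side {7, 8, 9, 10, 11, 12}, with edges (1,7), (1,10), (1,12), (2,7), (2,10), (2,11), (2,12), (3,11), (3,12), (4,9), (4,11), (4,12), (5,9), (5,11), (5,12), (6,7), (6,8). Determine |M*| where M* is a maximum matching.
6 (matching: (1,7), (2,10), (3,11), (4,9), (5,12), (6,8); upper bound min(|L|,|R|) = min(6,6) = 6)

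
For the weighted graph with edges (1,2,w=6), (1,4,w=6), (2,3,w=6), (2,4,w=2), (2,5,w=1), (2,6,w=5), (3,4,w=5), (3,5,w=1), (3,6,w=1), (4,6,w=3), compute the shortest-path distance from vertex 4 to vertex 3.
4 (path: 4 -> 6 -> 3; weights 3 + 1 = 4)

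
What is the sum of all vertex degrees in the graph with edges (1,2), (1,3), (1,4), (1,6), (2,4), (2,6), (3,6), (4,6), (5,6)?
18 (handshake: sum of degrees = 2|E| = 2 x 9 = 18)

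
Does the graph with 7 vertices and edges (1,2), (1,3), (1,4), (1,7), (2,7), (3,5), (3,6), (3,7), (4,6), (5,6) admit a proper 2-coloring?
No (odd cycle of length 3: 7 -> 1 -> 3 -> 7)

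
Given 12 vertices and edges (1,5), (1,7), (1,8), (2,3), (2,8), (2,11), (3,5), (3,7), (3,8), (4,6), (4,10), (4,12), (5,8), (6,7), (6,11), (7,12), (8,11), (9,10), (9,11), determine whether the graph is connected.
Yes (BFS from 1 visits [1, 5, 7, 8, 3, 6, 12, 2, 11, 4, 9, 10] — all 12 vertices reached)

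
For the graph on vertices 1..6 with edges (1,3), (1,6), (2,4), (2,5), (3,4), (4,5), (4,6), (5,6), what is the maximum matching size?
3 (matching: (1,3), (2,4), (5,6); upper bound floor(n/2) = floor(6/2) = 3)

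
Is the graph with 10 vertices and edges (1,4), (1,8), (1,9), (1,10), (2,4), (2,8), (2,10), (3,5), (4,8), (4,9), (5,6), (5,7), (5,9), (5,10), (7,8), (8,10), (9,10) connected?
Yes (BFS from 1 visits [1, 4, 8, 9, 10, 2, 7, 5, 3, 6] — all 10 vertices reached)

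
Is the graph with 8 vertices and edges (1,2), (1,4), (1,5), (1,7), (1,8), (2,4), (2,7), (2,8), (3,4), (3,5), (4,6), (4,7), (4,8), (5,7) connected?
Yes (BFS from 1 visits [1, 2, 4, 5, 7, 8, 3, 6] — all 8 vertices reached)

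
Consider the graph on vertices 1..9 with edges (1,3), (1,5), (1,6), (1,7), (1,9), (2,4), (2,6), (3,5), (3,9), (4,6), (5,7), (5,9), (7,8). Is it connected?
Yes (BFS from 1 visits [1, 3, 5, 6, 7, 9, 2, 4, 8] — all 9 vertices reached)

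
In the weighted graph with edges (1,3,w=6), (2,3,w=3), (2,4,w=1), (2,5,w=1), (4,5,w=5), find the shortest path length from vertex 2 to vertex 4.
1 (path: 2 -> 4; weights 1 = 1)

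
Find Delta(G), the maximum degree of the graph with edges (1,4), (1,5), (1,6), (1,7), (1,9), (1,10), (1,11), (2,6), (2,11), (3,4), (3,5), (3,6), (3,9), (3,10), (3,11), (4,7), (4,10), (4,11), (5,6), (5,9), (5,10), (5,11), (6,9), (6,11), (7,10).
7 (attained at vertex 1)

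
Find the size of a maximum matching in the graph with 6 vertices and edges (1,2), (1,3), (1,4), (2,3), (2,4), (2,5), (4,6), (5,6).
3 (matching: (1,3), (2,4), (5,6); upper bound floor(n/2) = floor(6/2) = 3)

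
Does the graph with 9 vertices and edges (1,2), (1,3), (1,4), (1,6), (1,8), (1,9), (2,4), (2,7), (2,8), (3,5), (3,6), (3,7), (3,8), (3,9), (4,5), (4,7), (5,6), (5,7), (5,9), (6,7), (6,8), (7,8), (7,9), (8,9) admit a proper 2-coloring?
No (odd cycle of length 3: 2 -> 1 -> 8 -> 2)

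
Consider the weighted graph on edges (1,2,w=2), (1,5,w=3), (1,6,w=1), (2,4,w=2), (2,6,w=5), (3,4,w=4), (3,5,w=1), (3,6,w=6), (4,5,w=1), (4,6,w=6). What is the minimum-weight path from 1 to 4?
4 (path: 1 -> 2 -> 4; weights 2 + 2 = 4)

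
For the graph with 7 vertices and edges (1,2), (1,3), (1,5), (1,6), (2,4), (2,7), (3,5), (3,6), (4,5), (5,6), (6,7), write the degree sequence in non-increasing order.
[4, 4, 4, 3, 3, 2, 2] (degrees: deg(1)=4, deg(2)=3, deg(3)=3, deg(4)=2, deg(5)=4, deg(6)=4, deg(7)=2)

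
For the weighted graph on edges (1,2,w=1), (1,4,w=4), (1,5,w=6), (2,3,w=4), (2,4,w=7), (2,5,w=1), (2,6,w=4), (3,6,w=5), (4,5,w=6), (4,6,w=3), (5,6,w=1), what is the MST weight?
10 (MST edges: (1,2,w=1), (2,3,w=4), (2,5,w=1), (4,6,w=3), (5,6,w=1); sum of weights 1 + 4 + 1 + 3 + 1 = 10)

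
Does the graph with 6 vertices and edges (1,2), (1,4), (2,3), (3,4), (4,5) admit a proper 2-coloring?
Yes. Partition: {1, 3, 5, 6}, {2, 4}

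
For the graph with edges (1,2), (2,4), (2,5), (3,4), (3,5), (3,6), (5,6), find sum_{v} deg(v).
14 (handshake: sum of degrees = 2|E| = 2 x 7 = 14)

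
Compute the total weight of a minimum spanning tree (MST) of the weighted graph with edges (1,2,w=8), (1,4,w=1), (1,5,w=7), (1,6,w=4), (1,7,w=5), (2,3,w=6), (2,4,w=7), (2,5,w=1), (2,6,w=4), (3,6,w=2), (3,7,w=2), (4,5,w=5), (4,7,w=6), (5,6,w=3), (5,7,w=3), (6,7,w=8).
13 (MST edges: (1,4,w=1), (1,6,w=4), (2,5,w=1), (3,6,w=2), (3,7,w=2), (5,7,w=3); sum of weights 1 + 4 + 1 + 2 + 2 + 3 = 13)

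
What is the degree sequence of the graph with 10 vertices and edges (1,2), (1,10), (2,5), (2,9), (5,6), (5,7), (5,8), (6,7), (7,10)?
[4, 3, 3, 2, 2, 2, 1, 1, 0, 0] (degrees: deg(1)=2, deg(2)=3, deg(3)=0, deg(4)=0, deg(5)=4, deg(6)=2, deg(7)=3, deg(8)=1, deg(9)=1, deg(10)=2)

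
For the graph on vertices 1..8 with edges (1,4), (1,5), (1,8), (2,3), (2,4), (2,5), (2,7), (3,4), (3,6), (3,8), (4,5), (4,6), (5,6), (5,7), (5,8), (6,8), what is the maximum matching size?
4 (matching: (1,5), (2,7), (3,4), (6,8); upper bound floor(n/2) = floor(8/2) = 4)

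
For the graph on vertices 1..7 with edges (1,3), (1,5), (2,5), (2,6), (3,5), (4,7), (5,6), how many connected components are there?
2 (components: {1, 2, 3, 5, 6}, {4, 7})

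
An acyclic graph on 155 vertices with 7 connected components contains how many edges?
148 (Each of the 7 component trees on V_i vertices has V_i - 1 edges; summing gives V - C = 155 - 7 = 148)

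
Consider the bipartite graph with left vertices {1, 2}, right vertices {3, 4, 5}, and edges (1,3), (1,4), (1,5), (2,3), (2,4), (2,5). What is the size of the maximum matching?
2 (matching: (1,5), (2,4); upper bound min(|L|,|R|) = min(2,3) = 2)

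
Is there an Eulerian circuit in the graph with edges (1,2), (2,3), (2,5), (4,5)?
No (4 vertices have odd degree: {1, 2, 3, 4}; Eulerian circuit requires 0)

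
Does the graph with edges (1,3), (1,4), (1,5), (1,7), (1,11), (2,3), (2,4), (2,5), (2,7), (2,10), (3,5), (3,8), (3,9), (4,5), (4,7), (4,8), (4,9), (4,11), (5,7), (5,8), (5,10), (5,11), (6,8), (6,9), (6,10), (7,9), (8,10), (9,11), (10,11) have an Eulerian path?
No (10 vertices have odd degree: {1, 2, 3, 4, 6, 7, 8, 9, 10, 11}; Eulerian path requires 0 or 2)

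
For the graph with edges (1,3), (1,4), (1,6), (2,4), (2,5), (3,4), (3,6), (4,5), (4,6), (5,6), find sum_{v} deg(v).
20 (handshake: sum of degrees = 2|E| = 2 x 10 = 20)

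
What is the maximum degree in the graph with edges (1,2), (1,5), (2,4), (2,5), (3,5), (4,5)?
4 (attained at vertex 5)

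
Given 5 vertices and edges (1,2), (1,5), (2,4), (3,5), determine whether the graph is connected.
Yes (BFS from 1 visits [1, 2, 5, 4, 3] — all 5 vertices reached)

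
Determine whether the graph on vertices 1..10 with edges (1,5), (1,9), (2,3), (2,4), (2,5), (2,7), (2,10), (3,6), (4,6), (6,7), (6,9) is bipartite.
Yes. Partition: {1, 2, 6, 8}, {3, 4, 5, 7, 9, 10}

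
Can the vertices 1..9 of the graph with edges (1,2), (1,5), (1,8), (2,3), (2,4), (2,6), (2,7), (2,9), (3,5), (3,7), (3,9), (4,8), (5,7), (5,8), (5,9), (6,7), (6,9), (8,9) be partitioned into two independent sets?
No (odd cycle of length 3: 5 -> 1 -> 8 -> 5)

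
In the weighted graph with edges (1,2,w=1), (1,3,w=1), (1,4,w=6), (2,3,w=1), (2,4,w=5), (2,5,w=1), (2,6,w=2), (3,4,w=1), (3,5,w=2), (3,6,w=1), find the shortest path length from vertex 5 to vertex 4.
3 (path: 5 -> 3 -> 4; weights 2 + 1 = 3)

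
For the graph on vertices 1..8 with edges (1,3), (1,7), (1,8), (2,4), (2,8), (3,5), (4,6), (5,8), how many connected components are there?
1 (components: {1, 2, 3, 4, 5, 6, 7, 8})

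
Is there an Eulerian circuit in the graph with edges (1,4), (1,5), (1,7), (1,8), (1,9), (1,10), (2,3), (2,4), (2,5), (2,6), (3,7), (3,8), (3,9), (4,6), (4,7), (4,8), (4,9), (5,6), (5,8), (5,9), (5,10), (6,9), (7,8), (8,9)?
Yes (the graph is connected and all 10 vertices have even degree)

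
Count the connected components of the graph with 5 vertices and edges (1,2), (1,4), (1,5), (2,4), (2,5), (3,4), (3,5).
1 (components: {1, 2, 3, 4, 5})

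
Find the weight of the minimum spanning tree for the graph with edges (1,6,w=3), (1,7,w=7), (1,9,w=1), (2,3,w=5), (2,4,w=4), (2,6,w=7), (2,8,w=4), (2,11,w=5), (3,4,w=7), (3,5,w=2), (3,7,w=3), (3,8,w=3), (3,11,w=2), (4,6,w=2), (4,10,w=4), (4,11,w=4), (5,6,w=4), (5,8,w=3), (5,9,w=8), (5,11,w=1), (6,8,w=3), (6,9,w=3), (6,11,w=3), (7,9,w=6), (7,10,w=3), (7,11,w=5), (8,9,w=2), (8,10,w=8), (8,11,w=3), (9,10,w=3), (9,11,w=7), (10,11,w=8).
24 (MST edges: (1,6,w=3), (1,9,w=1), (2,4,w=4), (3,5,w=2), (3,7,w=3), (3,8,w=3), (4,6,w=2), (5,11,w=1), (7,10,w=3), (8,9,w=2); sum of weights 3 + 1 + 4 + 2 + 3 + 3 + 2 + 1 + 3 + 2 = 24)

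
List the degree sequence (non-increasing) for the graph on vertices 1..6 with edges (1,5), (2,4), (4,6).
[2, 1, 1, 1, 1, 0] (degrees: deg(1)=1, deg(2)=1, deg(3)=0, deg(4)=2, deg(5)=1, deg(6)=1)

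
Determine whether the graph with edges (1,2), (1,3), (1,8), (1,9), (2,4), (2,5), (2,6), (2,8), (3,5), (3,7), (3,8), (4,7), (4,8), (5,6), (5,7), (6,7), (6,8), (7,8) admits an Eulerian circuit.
No (4 vertices have odd degree: {2, 4, 7, 9}; Eulerian circuit requires 0)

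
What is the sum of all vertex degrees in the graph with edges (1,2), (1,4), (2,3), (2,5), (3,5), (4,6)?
12 (handshake: sum of degrees = 2|E| = 2 x 6 = 12)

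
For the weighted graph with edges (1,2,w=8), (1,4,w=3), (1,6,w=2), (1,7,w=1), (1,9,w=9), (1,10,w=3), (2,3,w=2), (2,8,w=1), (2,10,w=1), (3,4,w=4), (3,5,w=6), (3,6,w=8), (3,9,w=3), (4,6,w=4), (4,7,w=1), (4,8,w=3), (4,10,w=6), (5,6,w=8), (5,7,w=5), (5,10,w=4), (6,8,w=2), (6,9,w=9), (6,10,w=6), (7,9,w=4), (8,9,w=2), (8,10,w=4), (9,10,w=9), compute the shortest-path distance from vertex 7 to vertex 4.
1 (path: 7 -> 4; weights 1 = 1)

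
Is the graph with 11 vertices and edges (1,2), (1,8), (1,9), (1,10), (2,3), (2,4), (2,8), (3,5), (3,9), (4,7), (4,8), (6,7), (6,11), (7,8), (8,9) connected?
Yes (BFS from 1 visits [1, 2, 8, 9, 10, 3, 4, 7, 5, 6, 11] — all 11 vertices reached)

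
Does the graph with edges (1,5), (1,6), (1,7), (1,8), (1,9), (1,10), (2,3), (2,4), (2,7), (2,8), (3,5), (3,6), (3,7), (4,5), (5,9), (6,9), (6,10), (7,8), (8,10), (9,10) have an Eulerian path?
Yes — and in fact it has an Eulerian circuit (the graph is connected and all 10 vertices have even degree)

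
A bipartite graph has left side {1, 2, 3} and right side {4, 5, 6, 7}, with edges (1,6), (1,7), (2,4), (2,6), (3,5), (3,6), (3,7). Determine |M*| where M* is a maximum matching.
3 (matching: (1,7), (2,6), (3,5); upper bound min(|L|,|R|) = min(3,4) = 3)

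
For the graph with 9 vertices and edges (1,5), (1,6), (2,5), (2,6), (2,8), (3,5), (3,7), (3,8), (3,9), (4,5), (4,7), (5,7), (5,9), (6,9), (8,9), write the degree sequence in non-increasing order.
[6, 4, 4, 3, 3, 3, 3, 2, 2] (degrees: deg(1)=2, deg(2)=3, deg(3)=4, deg(4)=2, deg(5)=6, deg(6)=3, deg(7)=3, deg(8)=3, deg(9)=4)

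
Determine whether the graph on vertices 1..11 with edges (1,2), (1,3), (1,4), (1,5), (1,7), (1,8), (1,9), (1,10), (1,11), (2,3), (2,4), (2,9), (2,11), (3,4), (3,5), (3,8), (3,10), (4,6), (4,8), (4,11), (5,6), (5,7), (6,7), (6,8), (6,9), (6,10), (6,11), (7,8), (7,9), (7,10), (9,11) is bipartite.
No (odd cycle of length 3: 5 -> 1 -> 7 -> 5)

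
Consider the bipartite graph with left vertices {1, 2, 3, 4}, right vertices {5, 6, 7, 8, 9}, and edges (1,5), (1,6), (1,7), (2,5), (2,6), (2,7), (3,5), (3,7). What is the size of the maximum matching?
3 (matching: (1,7), (2,6), (3,5); upper bound min(|L|,|R|) = min(4,5) = 4)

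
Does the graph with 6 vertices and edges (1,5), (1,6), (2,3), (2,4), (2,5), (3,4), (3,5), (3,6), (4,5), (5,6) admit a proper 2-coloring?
No (odd cycle of length 3: 5 -> 1 -> 6 -> 5)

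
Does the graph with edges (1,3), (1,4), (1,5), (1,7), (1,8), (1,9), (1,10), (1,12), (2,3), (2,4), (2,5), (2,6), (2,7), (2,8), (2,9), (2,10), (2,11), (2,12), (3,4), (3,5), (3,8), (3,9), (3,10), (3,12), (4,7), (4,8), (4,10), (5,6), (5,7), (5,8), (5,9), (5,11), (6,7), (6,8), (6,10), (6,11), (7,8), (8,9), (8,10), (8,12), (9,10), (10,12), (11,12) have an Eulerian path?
Yes — and in fact it has an Eulerian circuit (the graph is connected and all 12 vertices have even degree)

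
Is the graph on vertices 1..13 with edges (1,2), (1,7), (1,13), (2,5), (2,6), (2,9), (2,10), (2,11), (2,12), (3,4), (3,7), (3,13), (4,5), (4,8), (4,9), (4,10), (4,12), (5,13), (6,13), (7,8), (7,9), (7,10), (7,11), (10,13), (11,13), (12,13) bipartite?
Yes. Partition: {1, 3, 5, 6, 8, 9, 10, 11, 12}, {2, 4, 7, 13}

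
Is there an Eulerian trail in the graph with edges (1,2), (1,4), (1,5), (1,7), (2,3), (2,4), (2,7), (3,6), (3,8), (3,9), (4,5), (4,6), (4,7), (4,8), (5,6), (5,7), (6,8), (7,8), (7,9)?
Yes — and in fact it has an Eulerian circuit (the graph is connected and all 9 vertices have even degree)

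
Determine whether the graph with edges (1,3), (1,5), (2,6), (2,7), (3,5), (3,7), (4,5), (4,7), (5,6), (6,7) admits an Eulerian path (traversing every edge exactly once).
Yes (the graph is connected and exactly 2 vertices have odd degree: {3, 6}; any Eulerian path must start and end at those)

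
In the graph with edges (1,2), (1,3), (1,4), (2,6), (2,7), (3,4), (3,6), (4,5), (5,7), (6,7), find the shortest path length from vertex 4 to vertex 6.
2 (path: 4 -> 3 -> 6, 2 edges)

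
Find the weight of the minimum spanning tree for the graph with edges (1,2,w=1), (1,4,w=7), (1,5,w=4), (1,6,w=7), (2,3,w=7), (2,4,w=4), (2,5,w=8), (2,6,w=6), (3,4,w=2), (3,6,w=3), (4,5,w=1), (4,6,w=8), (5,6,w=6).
11 (MST edges: (1,2,w=1), (1,5,w=4), (3,4,w=2), (3,6,w=3), (4,5,w=1); sum of weights 1 + 4 + 2 + 3 + 1 = 11)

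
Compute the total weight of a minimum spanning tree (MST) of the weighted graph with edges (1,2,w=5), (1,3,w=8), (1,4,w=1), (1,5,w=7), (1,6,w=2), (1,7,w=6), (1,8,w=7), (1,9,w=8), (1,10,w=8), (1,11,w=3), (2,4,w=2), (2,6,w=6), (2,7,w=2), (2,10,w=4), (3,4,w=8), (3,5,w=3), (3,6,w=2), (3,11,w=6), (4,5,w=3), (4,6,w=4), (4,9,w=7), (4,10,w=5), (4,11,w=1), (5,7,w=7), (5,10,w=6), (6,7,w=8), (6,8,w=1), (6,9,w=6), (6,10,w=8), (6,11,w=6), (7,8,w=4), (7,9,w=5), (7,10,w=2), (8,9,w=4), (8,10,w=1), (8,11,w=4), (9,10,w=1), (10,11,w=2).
16 (MST edges: (1,4,w=1), (1,6,w=2), (2,4,w=2), (2,7,w=2), (3,5,w=3), (3,6,w=2), (4,11,w=1), (6,8,w=1), (8,10,w=1), (9,10,w=1); sum of weights 1 + 2 + 2 + 2 + 3 + 2 + 1 + 1 + 1 + 1 = 16)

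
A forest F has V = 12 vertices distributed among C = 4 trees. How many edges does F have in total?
8 (Each of the 4 component trees on V_i vertices has V_i - 1 edges; summing gives V - C = 12 - 4 = 8)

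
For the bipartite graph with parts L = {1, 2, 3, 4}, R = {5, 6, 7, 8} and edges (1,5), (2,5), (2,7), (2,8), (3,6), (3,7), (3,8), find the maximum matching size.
3 (matching: (1,5), (2,8), (3,7); upper bound min(|L|,|R|) = min(4,4) = 4)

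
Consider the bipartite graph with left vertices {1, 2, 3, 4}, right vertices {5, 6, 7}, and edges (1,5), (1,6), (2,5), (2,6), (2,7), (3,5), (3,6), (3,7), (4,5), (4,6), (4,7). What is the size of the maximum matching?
3 (matching: (1,6), (2,7), (3,5); upper bound min(|L|,|R|) = min(4,3) = 3)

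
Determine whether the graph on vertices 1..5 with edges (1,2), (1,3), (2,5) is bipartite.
Yes. Partition: {1, 4, 5}, {2, 3}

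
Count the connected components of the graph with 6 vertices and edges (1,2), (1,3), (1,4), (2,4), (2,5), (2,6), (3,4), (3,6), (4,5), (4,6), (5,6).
1 (components: {1, 2, 3, 4, 5, 6})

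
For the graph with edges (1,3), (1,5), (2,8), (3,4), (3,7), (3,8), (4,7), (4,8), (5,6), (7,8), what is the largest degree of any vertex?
4 (attained at vertices 3, 8)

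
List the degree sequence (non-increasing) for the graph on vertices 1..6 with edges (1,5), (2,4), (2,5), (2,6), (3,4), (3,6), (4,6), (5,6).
[4, 3, 3, 3, 2, 1] (degrees: deg(1)=1, deg(2)=3, deg(3)=2, deg(4)=3, deg(5)=3, deg(6)=4)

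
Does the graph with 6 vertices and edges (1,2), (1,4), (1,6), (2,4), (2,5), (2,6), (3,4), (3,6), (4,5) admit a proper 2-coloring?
No (odd cycle of length 3: 6 -> 1 -> 2 -> 6)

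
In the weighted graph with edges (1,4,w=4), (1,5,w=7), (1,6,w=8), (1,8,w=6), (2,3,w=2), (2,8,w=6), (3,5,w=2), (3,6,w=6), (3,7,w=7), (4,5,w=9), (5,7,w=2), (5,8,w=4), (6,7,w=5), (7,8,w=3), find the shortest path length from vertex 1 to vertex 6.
8 (path: 1 -> 6; weights 8 = 8)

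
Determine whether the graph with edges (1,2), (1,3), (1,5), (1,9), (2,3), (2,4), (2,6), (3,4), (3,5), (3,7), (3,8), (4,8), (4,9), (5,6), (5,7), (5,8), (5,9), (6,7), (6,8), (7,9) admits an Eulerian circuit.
Yes (the graph is connected and all 9 vertices have even degree)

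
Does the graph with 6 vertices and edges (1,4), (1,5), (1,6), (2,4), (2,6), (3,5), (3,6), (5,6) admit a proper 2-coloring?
No (odd cycle of length 3: 6 -> 1 -> 5 -> 6)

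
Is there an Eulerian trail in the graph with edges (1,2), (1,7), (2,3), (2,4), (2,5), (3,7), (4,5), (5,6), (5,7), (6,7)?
Yes — and in fact it has an Eulerian circuit (the graph is connected and all 7 vertices have even degree)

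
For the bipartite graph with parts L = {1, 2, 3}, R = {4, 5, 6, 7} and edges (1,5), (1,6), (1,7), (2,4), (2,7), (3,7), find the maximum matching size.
3 (matching: (1,6), (2,4), (3,7); upper bound min(|L|,|R|) = min(3,4) = 3)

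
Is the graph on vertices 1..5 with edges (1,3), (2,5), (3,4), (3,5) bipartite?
Yes. Partition: {1, 4, 5}, {2, 3}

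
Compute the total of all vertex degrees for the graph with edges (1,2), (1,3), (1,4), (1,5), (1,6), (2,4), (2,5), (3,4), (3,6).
18 (handshake: sum of degrees = 2|E| = 2 x 9 = 18)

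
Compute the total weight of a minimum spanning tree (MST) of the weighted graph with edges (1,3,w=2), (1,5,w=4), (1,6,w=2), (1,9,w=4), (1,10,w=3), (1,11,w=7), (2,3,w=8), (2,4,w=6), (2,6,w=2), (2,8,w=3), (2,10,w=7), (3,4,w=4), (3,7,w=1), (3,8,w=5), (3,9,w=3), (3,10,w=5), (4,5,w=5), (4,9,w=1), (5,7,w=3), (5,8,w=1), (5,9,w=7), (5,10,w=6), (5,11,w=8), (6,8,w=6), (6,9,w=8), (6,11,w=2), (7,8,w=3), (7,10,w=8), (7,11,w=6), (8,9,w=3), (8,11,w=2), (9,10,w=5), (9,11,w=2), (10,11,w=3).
18 (MST edges: (1,3,w=2), (1,6,w=2), (1,10,w=3), (2,6,w=2), (3,7,w=1), (4,9,w=1), (5,8,w=1), (6,11,w=2), (8,11,w=2), (9,11,w=2); sum of weights 2 + 2 + 3 + 2 + 1 + 1 + 1 + 2 + 2 + 2 = 18)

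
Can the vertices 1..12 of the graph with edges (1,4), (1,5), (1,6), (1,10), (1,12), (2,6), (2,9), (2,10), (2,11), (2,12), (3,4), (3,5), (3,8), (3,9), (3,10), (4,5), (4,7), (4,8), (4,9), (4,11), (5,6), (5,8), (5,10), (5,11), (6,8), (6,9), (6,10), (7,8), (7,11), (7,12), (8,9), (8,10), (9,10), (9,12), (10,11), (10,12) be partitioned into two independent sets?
No (odd cycle of length 3: 10 -> 1 -> 6 -> 10)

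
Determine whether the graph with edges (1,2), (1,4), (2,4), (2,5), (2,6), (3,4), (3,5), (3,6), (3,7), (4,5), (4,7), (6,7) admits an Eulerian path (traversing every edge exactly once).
No (4 vertices have odd degree: {4, 5, 6, 7}; Eulerian path requires 0 or 2)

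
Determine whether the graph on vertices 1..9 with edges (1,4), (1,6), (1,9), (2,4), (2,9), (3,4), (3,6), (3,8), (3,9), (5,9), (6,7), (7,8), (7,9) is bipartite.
Yes. Partition: {1, 2, 3, 5, 7}, {4, 6, 8, 9}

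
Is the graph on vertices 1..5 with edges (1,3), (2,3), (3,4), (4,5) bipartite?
Yes. Partition: {1, 2, 4}, {3, 5}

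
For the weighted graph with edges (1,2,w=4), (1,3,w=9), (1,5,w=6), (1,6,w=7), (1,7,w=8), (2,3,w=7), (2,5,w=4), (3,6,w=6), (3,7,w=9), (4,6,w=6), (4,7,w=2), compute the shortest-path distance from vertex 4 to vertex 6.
6 (path: 4 -> 6; weights 6 = 6)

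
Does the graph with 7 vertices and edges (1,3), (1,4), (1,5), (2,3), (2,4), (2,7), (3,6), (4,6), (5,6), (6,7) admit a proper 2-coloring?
Yes. Partition: {1, 2, 6}, {3, 4, 5, 7}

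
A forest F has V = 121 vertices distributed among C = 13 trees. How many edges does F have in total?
108 (Each of the 13 component trees on V_i vertices has V_i - 1 edges; summing gives V - C = 121 - 13 = 108)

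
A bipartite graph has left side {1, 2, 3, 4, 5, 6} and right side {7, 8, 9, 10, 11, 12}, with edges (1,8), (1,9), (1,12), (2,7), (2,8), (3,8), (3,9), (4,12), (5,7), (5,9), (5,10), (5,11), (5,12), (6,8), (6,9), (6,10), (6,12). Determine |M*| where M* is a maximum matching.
6 (matching: (1,8), (2,7), (3,9), (4,12), (5,11), (6,10); upper bound min(|L|,|R|) = min(6,6) = 6)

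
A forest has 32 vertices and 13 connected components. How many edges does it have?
19 (Each of the 13 component trees on V_i vertices has V_i - 1 edges; summing gives V - C = 32 - 13 = 19)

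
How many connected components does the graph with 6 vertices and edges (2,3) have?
5 (components: {1}, {2, 3}, {4}, {5}, {6})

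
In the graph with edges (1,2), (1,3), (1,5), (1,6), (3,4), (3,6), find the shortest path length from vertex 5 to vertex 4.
3 (path: 5 -> 1 -> 3 -> 4, 3 edges)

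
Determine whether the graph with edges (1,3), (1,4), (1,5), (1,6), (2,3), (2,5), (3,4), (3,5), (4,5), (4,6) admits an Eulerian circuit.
Yes (the graph is connected and all 6 vertices have even degree)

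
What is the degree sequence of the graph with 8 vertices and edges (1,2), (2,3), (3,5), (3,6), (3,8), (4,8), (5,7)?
[4, 2, 2, 2, 1, 1, 1, 1] (degrees: deg(1)=1, deg(2)=2, deg(3)=4, deg(4)=1, deg(5)=2, deg(6)=1, deg(7)=1, deg(8)=2)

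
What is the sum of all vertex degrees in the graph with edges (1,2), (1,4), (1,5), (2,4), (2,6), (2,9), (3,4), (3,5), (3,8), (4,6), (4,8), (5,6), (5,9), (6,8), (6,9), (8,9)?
32 (handshake: sum of degrees = 2|E| = 2 x 16 = 32)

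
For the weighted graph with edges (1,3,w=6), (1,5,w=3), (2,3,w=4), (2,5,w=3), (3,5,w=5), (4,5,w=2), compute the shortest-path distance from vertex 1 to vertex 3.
6 (path: 1 -> 3; weights 6 = 6)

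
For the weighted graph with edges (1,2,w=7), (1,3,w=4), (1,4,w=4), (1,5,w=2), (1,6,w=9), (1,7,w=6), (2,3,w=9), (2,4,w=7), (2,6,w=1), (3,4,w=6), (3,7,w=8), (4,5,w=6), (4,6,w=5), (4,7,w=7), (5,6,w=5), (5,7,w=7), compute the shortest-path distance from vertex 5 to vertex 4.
6 (path: 5 -> 4; weights 6 = 6)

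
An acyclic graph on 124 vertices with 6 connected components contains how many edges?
118 (Each of the 6 component trees on V_i vertices has V_i - 1 edges; summing gives V - C = 124 - 6 = 118)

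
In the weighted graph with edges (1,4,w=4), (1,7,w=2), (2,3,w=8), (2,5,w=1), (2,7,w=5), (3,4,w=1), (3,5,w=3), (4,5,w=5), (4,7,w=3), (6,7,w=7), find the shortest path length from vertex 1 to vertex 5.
8 (path: 1 -> 7 -> 2 -> 5; weights 2 + 5 + 1 = 8)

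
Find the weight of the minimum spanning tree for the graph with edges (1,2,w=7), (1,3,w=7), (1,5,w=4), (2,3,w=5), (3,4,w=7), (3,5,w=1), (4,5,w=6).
16 (MST edges: (1,5,w=4), (2,3,w=5), (3,5,w=1), (4,5,w=6); sum of weights 4 + 5 + 1 + 6 = 16)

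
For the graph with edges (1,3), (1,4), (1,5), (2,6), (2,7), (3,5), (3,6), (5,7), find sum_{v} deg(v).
16 (handshake: sum of degrees = 2|E| = 2 x 8 = 16)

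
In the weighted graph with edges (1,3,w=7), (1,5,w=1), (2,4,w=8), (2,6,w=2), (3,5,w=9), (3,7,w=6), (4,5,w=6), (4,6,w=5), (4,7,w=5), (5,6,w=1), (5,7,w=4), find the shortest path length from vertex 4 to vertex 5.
6 (path: 4 -> 5; weights 6 = 6)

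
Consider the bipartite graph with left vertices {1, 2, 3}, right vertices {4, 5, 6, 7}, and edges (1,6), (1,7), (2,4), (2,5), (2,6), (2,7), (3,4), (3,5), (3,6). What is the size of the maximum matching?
3 (matching: (1,7), (2,6), (3,5); upper bound min(|L|,|R|) = min(3,4) = 3)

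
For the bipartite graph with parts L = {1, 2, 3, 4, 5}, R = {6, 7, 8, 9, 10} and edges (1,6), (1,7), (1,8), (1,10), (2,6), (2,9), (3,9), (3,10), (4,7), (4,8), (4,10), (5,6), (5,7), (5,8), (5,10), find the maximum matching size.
5 (matching: (1,10), (2,6), (3,9), (4,8), (5,7); upper bound min(|L|,|R|) = min(5,5) = 5)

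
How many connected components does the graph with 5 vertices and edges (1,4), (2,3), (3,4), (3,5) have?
1 (components: {1, 2, 3, 4, 5})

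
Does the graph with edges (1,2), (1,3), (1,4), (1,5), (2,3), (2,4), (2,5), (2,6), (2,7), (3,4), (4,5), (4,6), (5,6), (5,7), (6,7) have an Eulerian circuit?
No (4 vertices have odd degree: {3, 4, 5, 7}; Eulerian circuit requires 0)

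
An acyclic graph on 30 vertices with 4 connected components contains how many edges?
26 (Each of the 4 component trees on V_i vertices has V_i - 1 edges; summing gives V - C = 30 - 4 = 26)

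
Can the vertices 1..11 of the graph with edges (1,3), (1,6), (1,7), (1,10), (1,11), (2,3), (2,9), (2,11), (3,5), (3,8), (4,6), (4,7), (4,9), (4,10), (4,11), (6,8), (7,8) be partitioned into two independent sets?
Yes. Partition: {1, 2, 4, 5, 8}, {3, 6, 7, 9, 10, 11}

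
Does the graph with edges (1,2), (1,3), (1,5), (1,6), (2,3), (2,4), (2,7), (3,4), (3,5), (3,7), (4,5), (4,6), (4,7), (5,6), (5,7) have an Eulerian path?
No (4 vertices have odd degree: {3, 4, 5, 6}; Eulerian path requires 0 or 2)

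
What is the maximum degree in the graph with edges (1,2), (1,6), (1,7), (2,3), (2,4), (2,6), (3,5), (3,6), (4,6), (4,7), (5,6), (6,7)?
6 (attained at vertex 6)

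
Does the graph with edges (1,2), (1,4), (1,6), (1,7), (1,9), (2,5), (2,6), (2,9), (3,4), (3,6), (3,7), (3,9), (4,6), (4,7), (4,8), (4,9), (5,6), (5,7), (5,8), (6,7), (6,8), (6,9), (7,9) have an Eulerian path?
Yes (the graph is connected and exactly 2 vertices have odd degree: {1, 8}; any Eulerian path must start and end at those)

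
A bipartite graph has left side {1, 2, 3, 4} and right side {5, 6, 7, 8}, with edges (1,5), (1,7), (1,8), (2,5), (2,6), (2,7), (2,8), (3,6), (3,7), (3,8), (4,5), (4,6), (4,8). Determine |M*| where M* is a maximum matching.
4 (matching: (1,8), (2,7), (3,6), (4,5); upper bound min(|L|,|R|) = min(4,4) = 4)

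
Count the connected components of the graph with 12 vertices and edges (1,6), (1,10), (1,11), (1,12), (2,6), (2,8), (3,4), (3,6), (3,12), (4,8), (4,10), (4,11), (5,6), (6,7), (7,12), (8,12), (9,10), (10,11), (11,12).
1 (components: {1, 2, 3, 4, 5, 6, 7, 8, 9, 10, 11, 12})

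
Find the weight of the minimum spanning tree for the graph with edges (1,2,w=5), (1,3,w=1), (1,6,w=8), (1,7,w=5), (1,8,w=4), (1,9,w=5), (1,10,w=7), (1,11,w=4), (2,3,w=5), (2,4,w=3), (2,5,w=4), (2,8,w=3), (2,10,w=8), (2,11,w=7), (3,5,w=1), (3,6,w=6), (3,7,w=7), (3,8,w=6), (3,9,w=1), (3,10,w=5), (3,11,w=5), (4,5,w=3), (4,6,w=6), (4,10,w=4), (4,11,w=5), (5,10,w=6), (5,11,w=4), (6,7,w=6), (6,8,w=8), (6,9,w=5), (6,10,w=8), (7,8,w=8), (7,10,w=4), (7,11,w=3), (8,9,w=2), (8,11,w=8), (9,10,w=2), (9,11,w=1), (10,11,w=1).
21 (MST edges: (1,3,w=1), (2,4,w=3), (2,8,w=3), (3,5,w=1), (3,9,w=1), (6,9,w=5), (7,11,w=3), (8,9,w=2), (9,11,w=1), (10,11,w=1); sum of weights 1 + 3 + 3 + 1 + 1 + 5 + 3 + 2 + 1 + 1 = 21)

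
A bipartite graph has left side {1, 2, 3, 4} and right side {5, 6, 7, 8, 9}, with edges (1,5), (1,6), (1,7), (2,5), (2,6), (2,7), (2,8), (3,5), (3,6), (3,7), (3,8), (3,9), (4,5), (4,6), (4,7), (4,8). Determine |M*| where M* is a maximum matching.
4 (matching: (1,7), (2,8), (3,9), (4,6); upper bound min(|L|,|R|) = min(4,5) = 4)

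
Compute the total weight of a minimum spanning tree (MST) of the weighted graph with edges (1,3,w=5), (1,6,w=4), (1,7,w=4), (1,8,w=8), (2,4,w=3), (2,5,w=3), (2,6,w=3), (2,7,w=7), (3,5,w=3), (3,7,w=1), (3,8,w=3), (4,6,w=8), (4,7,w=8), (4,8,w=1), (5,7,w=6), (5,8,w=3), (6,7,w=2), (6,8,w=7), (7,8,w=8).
17 (MST edges: (1,7,w=4), (2,4,w=3), (2,5,w=3), (2,6,w=3), (3,7,w=1), (4,8,w=1), (6,7,w=2); sum of weights 4 + 3 + 3 + 3 + 1 + 1 + 2 = 17)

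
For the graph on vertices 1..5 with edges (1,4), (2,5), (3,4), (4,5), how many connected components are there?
1 (components: {1, 2, 3, 4, 5})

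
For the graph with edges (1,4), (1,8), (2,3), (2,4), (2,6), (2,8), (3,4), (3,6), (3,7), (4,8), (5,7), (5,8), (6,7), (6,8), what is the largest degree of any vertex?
5 (attained at vertex 8)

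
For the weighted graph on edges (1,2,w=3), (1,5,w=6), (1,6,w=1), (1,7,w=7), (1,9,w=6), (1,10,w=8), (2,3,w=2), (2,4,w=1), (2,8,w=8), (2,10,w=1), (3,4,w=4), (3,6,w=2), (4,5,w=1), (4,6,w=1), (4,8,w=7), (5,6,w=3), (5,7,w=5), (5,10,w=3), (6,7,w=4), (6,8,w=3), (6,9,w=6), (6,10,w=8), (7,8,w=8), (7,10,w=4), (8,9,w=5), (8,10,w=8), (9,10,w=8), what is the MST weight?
19 (MST edges: (1,6,w=1), (2,3,w=2), (2,4,w=1), (2,10,w=1), (4,5,w=1), (4,6,w=1), (6,7,w=4), (6,8,w=3), (8,9,w=5); sum of weights 1 + 2 + 1 + 1 + 1 + 1 + 4 + 3 + 5 = 19)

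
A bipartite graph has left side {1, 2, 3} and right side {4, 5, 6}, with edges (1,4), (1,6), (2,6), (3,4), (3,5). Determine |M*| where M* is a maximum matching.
3 (matching: (1,4), (2,6), (3,5); upper bound min(|L|,|R|) = min(3,3) = 3)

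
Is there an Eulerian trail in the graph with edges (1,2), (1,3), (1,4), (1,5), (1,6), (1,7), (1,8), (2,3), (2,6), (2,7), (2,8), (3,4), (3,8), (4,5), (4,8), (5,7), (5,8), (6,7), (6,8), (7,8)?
No (4 vertices have odd degree: {1, 2, 7, 8}; Eulerian path requires 0 or 2)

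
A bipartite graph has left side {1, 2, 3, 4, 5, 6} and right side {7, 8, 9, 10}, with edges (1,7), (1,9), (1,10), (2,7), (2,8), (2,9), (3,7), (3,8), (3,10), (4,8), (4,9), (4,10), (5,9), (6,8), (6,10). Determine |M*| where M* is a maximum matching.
4 (matching: (1,10), (2,9), (3,7), (4,8); upper bound min(|L|,|R|) = min(6,4) = 4)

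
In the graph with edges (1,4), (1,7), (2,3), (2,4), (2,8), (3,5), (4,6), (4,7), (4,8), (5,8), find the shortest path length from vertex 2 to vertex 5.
2 (path: 2 -> 8 -> 5, 2 edges)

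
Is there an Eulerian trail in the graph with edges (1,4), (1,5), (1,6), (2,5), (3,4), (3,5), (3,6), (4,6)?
No (6 vertices have odd degree: {1, 2, 3, 4, 5, 6}; Eulerian path requires 0 or 2)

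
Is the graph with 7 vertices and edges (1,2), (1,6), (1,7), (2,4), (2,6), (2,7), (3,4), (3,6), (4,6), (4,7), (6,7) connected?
No, it has 2 components: {1, 2, 3, 4, 6, 7}, {5}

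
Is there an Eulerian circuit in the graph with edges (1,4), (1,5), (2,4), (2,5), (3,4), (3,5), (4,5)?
Yes (the graph is connected and all 5 vertices have even degree)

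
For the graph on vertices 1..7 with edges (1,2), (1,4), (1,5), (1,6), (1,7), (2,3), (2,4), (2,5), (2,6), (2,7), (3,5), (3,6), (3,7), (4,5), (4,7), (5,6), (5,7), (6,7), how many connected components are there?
1 (components: {1, 2, 3, 4, 5, 6, 7})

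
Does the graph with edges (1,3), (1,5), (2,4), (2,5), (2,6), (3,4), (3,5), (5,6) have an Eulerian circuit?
No (2 vertices have odd degree: {2, 3}; Eulerian circuit requires 0)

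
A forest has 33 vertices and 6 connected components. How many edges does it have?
27 (Each of the 6 component trees on V_i vertices has V_i - 1 edges; summing gives V - C = 33 - 6 = 27)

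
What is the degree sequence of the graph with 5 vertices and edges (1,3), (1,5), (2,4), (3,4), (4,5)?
[3, 2, 2, 2, 1] (degrees: deg(1)=2, deg(2)=1, deg(3)=2, deg(4)=3, deg(5)=2)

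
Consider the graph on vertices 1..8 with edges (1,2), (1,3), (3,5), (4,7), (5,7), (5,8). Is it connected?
No, it has 2 components: {1, 2, 3, 4, 5, 7, 8}, {6}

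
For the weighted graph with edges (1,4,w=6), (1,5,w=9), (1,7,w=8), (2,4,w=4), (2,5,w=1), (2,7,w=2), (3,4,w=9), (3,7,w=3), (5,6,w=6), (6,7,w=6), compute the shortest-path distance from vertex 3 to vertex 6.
9 (path: 3 -> 7 -> 6; weights 3 + 6 = 9)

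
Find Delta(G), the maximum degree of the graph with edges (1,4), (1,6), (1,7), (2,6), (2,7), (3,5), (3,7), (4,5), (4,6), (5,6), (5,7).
4 (attained at vertices 5, 6, 7)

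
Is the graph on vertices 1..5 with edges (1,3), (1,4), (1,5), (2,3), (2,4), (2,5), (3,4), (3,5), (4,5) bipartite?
No (odd cycle of length 3: 5 -> 1 -> 3 -> 5)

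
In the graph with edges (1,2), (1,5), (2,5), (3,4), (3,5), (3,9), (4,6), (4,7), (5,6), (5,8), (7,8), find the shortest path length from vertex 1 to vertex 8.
2 (path: 1 -> 5 -> 8, 2 edges)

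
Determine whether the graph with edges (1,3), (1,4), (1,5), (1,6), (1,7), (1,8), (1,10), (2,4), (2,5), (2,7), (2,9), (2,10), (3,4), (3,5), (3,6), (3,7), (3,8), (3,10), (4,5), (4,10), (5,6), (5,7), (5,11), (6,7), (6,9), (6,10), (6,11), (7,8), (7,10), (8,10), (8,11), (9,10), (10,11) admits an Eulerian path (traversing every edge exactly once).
No (10 vertices have odd degree: {1, 2, 3, 4, 5, 6, 7, 8, 9, 10}; Eulerian path requires 0 or 2)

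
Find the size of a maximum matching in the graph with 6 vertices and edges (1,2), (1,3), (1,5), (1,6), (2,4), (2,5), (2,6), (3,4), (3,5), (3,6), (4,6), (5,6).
3 (matching: (1,2), (3,5), (4,6); upper bound floor(n/2) = floor(6/2) = 3)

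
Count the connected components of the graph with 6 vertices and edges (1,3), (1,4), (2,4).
3 (components: {1, 2, 3, 4}, {5}, {6})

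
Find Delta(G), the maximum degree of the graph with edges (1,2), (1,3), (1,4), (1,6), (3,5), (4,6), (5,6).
4 (attained at vertex 1)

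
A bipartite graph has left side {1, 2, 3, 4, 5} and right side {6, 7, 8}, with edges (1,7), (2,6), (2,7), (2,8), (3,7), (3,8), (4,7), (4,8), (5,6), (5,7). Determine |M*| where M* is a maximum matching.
3 (matching: (1,7), (2,8), (5,6); upper bound min(|L|,|R|) = min(5,3) = 3)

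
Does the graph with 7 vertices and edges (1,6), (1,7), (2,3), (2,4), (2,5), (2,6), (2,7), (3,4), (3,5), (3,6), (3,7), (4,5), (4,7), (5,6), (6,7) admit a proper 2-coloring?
No (odd cycle of length 3: 6 -> 1 -> 7 -> 6)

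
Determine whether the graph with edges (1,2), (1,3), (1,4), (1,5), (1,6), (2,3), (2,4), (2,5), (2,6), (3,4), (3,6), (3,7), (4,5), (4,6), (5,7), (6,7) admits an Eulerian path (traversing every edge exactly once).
No (6 vertices have odd degree: {1, 2, 3, 4, 6, 7}; Eulerian path requires 0 or 2)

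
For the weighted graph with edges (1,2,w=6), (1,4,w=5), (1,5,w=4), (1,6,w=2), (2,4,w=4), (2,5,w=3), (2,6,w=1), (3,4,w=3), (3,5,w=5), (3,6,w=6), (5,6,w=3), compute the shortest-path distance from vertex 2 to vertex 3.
7 (path: 2 -> 6 -> 3; weights 1 + 6 = 7)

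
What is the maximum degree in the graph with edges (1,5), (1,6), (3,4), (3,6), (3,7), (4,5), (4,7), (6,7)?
3 (attained at vertices 3, 4, 6, 7)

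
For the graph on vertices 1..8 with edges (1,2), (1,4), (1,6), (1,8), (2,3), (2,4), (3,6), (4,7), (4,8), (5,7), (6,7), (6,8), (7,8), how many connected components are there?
1 (components: {1, 2, 3, 4, 5, 6, 7, 8})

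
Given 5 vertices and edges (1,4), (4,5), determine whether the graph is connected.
No, it has 3 components: {1, 4, 5}, {2}, {3}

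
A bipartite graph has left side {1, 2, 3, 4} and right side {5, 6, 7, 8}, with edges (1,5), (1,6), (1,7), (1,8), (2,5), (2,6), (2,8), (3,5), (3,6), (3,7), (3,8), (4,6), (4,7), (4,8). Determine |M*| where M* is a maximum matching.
4 (matching: (1,8), (2,6), (3,5), (4,7); upper bound min(|L|,|R|) = min(4,4) = 4)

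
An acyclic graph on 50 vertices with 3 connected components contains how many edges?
47 (Each of the 3 component trees on V_i vertices has V_i - 1 edges; summing gives V - C = 50 - 3 = 47)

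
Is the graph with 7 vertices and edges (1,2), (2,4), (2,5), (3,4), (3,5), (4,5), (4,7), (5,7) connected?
No, it has 2 components: {1, 2, 3, 4, 5, 7}, {6}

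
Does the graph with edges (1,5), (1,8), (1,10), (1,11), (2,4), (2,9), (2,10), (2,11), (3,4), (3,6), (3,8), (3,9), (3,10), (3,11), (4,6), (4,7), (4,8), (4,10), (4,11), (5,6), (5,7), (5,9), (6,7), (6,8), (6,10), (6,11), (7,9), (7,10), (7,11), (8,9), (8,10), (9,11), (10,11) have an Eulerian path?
Yes (the graph is connected and exactly 2 vertices have odd degree: {4, 6}; any Eulerian path must start and end at those)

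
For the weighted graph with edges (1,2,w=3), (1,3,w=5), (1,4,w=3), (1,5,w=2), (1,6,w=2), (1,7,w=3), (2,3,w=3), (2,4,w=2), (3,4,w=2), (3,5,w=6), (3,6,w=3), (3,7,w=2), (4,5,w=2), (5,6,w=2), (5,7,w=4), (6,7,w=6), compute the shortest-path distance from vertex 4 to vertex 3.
2 (path: 4 -> 3; weights 2 = 2)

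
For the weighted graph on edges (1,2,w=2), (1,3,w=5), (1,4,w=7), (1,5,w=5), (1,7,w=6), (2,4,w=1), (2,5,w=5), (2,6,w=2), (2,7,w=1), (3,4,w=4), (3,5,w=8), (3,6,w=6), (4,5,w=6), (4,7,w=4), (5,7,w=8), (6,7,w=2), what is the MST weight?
15 (MST edges: (1,2,w=2), (1,5,w=5), (2,4,w=1), (2,6,w=2), (2,7,w=1), (3,4,w=4); sum of weights 2 + 5 + 1 + 2 + 1 + 4 = 15)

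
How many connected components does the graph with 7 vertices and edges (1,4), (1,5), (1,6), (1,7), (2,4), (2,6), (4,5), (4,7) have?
2 (components: {1, 2, 4, 5, 6, 7}, {3})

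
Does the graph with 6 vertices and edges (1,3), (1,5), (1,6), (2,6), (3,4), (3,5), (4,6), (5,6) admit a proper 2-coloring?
No (odd cycle of length 3: 6 -> 1 -> 5 -> 6)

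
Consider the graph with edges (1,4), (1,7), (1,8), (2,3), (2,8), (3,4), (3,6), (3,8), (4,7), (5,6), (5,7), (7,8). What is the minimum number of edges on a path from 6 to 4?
2 (path: 6 -> 3 -> 4, 2 edges)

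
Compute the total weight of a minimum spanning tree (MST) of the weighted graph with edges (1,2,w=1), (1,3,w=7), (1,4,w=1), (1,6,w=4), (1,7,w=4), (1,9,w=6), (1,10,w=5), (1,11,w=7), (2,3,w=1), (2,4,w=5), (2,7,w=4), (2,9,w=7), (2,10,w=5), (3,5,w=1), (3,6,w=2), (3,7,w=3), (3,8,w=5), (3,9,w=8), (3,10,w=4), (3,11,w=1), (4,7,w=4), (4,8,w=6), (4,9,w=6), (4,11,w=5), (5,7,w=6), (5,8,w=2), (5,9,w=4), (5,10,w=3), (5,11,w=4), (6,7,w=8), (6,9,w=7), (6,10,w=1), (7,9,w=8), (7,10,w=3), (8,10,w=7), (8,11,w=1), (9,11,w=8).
16 (MST edges: (1,2,w=1), (1,4,w=1), (2,3,w=1), (3,5,w=1), (3,6,w=2), (3,7,w=3), (3,11,w=1), (5,9,w=4), (6,10,w=1), (8,11,w=1); sum of weights 1 + 1 + 1 + 1 + 2 + 3 + 1 + 4 + 1 + 1 = 16)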